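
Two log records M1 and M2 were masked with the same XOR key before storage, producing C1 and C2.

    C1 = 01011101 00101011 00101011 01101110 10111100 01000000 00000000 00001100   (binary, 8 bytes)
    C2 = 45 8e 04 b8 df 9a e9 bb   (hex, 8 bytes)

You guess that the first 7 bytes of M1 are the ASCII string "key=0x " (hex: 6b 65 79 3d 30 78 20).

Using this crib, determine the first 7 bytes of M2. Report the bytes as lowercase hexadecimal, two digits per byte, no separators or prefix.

73c056eb53a2c9

First, C1 ⊕ C2 = (M1 ⊕ K) ⊕ (M2 ⊕ K) = M1 ⊕ M2, so the key drops out. Then M2 = (M1 ⊕ M2) ⊕ M1 over the first 7 bytes.
byte 0: (5d xor 45) xor 6b = 18 xor 6b = 73
byte 1: (2b xor 8e) xor 65 = a5 xor 65 = c0
byte 2: (2b xor 04) xor 79 = 2f xor 79 = 56
byte 3: (6e xor b8) xor 3d = d6 xor 3d = eb
byte 4: (bc xor df) xor 30 = 63 xor 30 = 53
byte 5: (40 xor 9a) xor 78 = da xor 78 = a2
byte 6: (00 xor e9) xor 20 = e9 xor 20 = c9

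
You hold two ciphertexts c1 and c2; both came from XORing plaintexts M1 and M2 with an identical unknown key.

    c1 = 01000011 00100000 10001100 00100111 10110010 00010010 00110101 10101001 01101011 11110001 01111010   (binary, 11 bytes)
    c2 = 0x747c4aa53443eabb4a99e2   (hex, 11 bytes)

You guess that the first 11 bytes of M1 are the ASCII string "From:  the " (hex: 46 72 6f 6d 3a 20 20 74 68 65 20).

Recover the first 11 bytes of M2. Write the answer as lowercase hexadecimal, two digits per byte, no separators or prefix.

712ea9efbc71ff66490db8

First, c1 ⊕ c2 = (M1 ⊕ K) ⊕ (M2 ⊕ K) = M1 ⊕ M2, so the key drops out. Then M2 = (M1 ⊕ M2) ⊕ M1 over the first 11 bytes.
byte 0: (43 xor 74) xor 46 = 37 xor 46 = 71
byte 1: (20 xor 7c) xor 72 = 5c xor 72 = 2e
byte 2: (8c xor 4a) xor 6f = c6 xor 6f = a9
byte 3: (27 xor a5) xor 6d = 82 xor 6d = ef
byte 4: (b2 xor 34) xor 3a = 86 xor 3a = bc
byte 5: (12 xor 43) xor 20 = 51 xor 20 = 71
byte 6: (35 xor ea) xor 20 = df xor 20 = ff
byte 7: (a9 xor bb) xor 74 = 12 xor 74 = 66
byte 8: (6b xor 4a) xor 68 = 21 xor 68 = 49
byte 9: (f1 xor 99) xor 65 = 68 xor 65 = 0d
byte 10: (7a xor e2) xor 20 = 98 xor 20 = b8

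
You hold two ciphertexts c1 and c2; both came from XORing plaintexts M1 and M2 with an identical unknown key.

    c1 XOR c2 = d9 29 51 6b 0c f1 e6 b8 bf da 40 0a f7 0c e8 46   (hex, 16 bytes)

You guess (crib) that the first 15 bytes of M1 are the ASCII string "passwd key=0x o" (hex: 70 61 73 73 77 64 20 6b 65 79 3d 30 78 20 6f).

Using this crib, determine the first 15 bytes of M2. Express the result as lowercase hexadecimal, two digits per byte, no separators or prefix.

a94822187b95c6d3daa37d3a8f2c87

Since c1 ⊕ c2 = M1 ⊕ M2, XORing with the guessed M1 bytes yields the corresponding M2 bytes: M2 = (c1 ⊕ c2) ⊕ M1.
byte 0: 217 ^ 112 = 169
byte 1:  41 ^  97 =  72
byte 2:  81 ^ 115 =  34
byte 3: 107 ^ 115 =  24
byte 4:  12 ^ 119 = 123
byte 5: 241 ^ 100 = 149
byte 6: 230 ^  32 = 198
byte 7: 184 ^ 107 = 211
byte 8: 191 ^ 101 = 218
byte 9: 218 ^ 121 = 163
byte 10:  64 ^  61 = 125
byte 11:  10 ^  48 =  58
byte 12: 247 ^ 120 = 143
byte 13:  12 ^  32 =  44
byte 14: 232 ^ 111 = 135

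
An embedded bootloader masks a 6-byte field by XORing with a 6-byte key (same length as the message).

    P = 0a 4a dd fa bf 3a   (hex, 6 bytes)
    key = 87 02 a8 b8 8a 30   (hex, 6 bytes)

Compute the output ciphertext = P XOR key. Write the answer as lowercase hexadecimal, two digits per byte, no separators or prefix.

8d487542350a

XOR is its own inverse, so applying the key byte-wise gives the result directly.
byte 0: 0a ^ 87 = 8d
byte 1: 4a ^ 02 = 48
byte 2: dd ^ a8 = 75
byte 3: fa ^ b8 = 42
byte 4: bf ^ 8a = 35
byte 5: 3a ^ 30 = 0a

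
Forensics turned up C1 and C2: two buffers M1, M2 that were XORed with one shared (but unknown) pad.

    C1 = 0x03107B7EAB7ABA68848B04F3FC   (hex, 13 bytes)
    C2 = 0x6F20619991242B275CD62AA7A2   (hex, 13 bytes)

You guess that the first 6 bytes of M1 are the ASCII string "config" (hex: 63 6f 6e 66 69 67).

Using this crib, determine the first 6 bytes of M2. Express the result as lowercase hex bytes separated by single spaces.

First, C1 ⊕ C2 = (M1 ⊕ K) ⊕ (M2 ⊕ K) = M1 ⊕ M2, so the key drops out. Then M2 = (M1 ⊕ M2) ⊕ M1 over the first 6 bytes.
byte 0: (03 xor 6f) xor 63 = 6c xor 63 = 0f
byte 1: (10 xor 20) xor 6f = 30 xor 6f = 5f
byte 2: (7b xor 61) xor 6e = 1a xor 6e = 74
byte 3: (7e xor 99) xor 66 = e7 xor 66 = 81
byte 4: (ab xor 91) xor 69 = 3a xor 69 = 53
byte 5: (7a xor 24) xor 67 = 5e xor 67 = 39

0f 5f 74 81 53 39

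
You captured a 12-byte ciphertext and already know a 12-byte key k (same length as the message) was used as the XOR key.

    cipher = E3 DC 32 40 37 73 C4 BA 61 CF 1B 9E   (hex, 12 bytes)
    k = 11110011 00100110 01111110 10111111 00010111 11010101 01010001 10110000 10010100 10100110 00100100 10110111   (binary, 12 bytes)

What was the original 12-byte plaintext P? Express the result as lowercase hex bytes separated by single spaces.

byte 0: 227 ⊕ 243 =  16
byte 1: 220 ⊕  38 = 250
byte 2:  50 ⊕ 126 =  76
byte 3:  64 ⊕ 191 = 255
byte 4:  55 ⊕  23 =  32
byte 5: 115 ⊕ 213 = 166
byte 6: 196 ⊕  81 = 149
byte 7: 186 ⊕ 176 =  10
byte 8:  97 ⊕ 148 = 245
byte 9: 207 ⊕ 166 = 105
byte 10:  27 ⊕  36 =  63
byte 11: 158 ⊕ 183 =  41

10 fa 4c ff 20 a6 95 0a f5 69 3f 29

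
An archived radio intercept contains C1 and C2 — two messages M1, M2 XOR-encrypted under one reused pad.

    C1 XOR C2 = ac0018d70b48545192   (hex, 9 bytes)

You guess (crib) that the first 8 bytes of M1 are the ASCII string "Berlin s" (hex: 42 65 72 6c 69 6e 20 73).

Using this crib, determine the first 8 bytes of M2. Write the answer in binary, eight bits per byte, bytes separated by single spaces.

Since C1 ⊕ C2 = M1 ⊕ M2, XORing with the guessed M1 bytes yields the corresponding M2 bytes: M2 = (C1 ⊕ C2) ⊕ M1.
10101100 xor 01000010 = 11101110
00000000 xor 01100101 = 01100101
00011000 xor 01110010 = 01101010
11010111 xor 01101100 = 10111011
00001011 xor 01101001 = 01100010
01001000 xor 01101110 = 00100110
01010100 xor 00100000 = 01110100
01010001 xor 01110011 = 00100010

11101110 01100101 01101010 10111011 01100010 00100110 01110100 00100010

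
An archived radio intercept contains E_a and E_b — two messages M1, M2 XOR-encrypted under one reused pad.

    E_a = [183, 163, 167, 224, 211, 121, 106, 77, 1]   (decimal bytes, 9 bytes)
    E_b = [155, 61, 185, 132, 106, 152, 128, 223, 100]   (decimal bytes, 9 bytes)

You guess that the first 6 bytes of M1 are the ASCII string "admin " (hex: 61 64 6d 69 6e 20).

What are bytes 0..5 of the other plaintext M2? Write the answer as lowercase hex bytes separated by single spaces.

First, E_a ⊕ E_b = (M1 ⊕ K) ⊕ (M2 ⊕ K) = M1 ⊕ M2, so the key drops out. Then M2 = (M1 ⊕ M2) ⊕ M1 over the first 6 bytes.
byte 0: (b7 ⊕ 9b) ⊕ 61 = 2c ⊕ 61 = 4d
byte 1: (a3 ⊕ 3d) ⊕ 64 = 9e ⊕ 64 = fa
byte 2: (a7 ⊕ b9) ⊕ 6d = 1e ⊕ 6d = 73
byte 3: (e0 ⊕ 84) ⊕ 69 = 64 ⊕ 69 = 0d
byte 4: (d3 ⊕ 6a) ⊕ 6e = b9 ⊕ 6e = d7
byte 5: (79 ⊕ 98) ⊕ 20 = e1 ⊕ 20 = c1

4d fa 73 0d d7 c1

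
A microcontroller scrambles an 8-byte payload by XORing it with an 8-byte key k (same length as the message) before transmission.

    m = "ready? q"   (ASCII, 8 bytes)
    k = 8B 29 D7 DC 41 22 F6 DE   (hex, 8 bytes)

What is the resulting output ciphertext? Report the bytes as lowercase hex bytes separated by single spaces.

XOR is its own inverse, so applying the key byte-wise gives the result directly.
72 ^ 8b = f9
65 ^ 29 = 4c
61 ^ d7 = b6
64 ^ dc = b8
79 ^ 41 = 38
3f ^ 22 = 1d
20 ^ f6 = d6
71 ^ de = af

f9 4c b6 b8 38 1d d6 af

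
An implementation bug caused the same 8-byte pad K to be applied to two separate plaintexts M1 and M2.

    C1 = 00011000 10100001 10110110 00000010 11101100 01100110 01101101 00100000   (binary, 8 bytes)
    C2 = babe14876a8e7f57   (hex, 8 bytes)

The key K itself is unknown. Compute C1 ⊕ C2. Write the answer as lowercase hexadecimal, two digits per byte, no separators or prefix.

a21fa28586e81277

C1 ⊕ C2 = (M1 ⊕ K) ⊕ (M2 ⊕ K) = M1 ⊕ M2 — the shared key cancels under XOR.
 24 ^ 186 = 162
161 ^ 190 =  31
182 ^  20 = 162
  2 ^ 135 = 133
236 ^ 106 = 134
102 ^ 142 = 232
109 ^ 127 =  18
 32 ^  87 = 119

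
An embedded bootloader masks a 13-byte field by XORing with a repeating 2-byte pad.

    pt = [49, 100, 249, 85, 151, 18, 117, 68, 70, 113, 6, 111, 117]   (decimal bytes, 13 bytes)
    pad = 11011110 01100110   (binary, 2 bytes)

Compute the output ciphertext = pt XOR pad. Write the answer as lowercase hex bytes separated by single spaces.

ef 02 27 33 49 74 ab 22 98 17 d8 09 ab

The 2-byte key repeats, so the effective keystream is de 66 de 66 de 66 de 66 de 66 de 66 de.
byte 0: 31 xor de = ef
byte 1: 64 xor 66 = 02
byte 2: f9 xor de = 27
byte 3: 55 xor 66 = 33
byte 4: 97 xor de = 49
byte 5: 12 xor 66 = 74
byte 6: 75 xor de = ab
byte 7: 44 xor 66 = 22
byte 8: 46 xor de = 98
byte 9: 71 xor 66 = 17
byte 10: 06 xor de = d8
byte 11: 6f xor 66 = 09
byte 12: 75 xor de = ab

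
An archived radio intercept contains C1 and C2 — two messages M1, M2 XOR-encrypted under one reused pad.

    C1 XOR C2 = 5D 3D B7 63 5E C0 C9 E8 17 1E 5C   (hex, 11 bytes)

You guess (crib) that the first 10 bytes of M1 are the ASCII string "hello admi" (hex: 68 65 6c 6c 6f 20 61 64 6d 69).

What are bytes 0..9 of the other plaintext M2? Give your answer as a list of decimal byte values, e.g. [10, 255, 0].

[53, 88, 219, 15, 49, 224, 168, 140, 122, 119]

Since C1 ⊕ C2 = M1 ⊕ M2, XORing with the guessed M1 bytes yields the corresponding M2 bytes: M2 = (C1 ⊕ C2) ⊕ M1.
byte 0: 01011101 ⊕ 01101000 = 00110101
byte 1: 00111101 ⊕ 01100101 = 01011000
byte 2: 10110111 ⊕ 01101100 = 11011011
byte 3: 01100011 ⊕ 01101100 = 00001111
byte 4: 01011110 ⊕ 01101111 = 00110001
byte 5: 11000000 ⊕ 00100000 = 11100000
byte 6: 11001001 ⊕ 01100001 = 10101000
byte 7: 11101000 ⊕ 01100100 = 10001100
byte 8: 00010111 ⊕ 01101101 = 01111010
byte 9: 00011110 ⊕ 01101001 = 01110111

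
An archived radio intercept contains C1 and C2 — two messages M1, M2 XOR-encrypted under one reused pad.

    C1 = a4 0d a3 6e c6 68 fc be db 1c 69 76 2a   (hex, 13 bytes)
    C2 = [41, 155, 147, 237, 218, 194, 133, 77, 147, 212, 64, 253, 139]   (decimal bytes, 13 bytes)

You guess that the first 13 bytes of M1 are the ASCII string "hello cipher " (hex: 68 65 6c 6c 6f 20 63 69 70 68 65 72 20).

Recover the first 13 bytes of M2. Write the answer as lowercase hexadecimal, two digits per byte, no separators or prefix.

First, C1 ⊕ C2 = (M1 ⊕ K) ⊕ (M2 ⊕ K) = M1 ⊕ M2, so the key drops out. Then M2 = (M1 ⊕ M2) ⊕ M1 over the first 13 bytes.
byte 0: (a4 ^ 29) ^ 68 = 8d ^ 68 = e5
byte 1: (0d ^ 9b) ^ 65 = 96 ^ 65 = f3
byte 2: (a3 ^ 93) ^ 6c = 30 ^ 6c = 5c
byte 3: (6e ^ ed) ^ 6c = 83 ^ 6c = ef
byte 4: (c6 ^ da) ^ 6f = 1c ^ 6f = 73
byte 5: (68 ^ c2) ^ 20 = aa ^ 20 = 8a
byte 6: (fc ^ 85) ^ 63 = 79 ^ 63 = 1a
byte 7: (be ^ 4d) ^ 69 = f3 ^ 69 = 9a
byte 8: (db ^ 93) ^ 70 = 48 ^ 70 = 38
byte 9: (1c ^ d4) ^ 68 = c8 ^ 68 = a0
byte 10: (69 ^ 40) ^ 65 = 29 ^ 65 = 4c
byte 11: (76 ^ fd) ^ 72 = 8b ^ 72 = f9
byte 12: (2a ^ 8b) ^ 20 = a1 ^ 20 = 81

e5f35cef738a1a9a38a04cf981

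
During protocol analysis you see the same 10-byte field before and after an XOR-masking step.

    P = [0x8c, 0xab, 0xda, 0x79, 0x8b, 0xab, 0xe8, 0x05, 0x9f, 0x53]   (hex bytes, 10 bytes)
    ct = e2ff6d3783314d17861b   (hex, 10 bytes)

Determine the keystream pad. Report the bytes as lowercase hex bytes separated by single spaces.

6e 54 b7 4e 08 9a a5 12 19 48

Since ct = P ⊕ pad, XORing both sides with P gives pad = P ⊕ ct.
140 XOR 226 = 110
171 XOR 255 =  84
218 XOR 109 = 183
121 XOR  55 =  78
139 XOR 131 =   8
171 XOR  49 = 154
232 XOR  77 = 165
  5 XOR  23 =  18
159 XOR 134 =  25
 83 XOR  27 =  72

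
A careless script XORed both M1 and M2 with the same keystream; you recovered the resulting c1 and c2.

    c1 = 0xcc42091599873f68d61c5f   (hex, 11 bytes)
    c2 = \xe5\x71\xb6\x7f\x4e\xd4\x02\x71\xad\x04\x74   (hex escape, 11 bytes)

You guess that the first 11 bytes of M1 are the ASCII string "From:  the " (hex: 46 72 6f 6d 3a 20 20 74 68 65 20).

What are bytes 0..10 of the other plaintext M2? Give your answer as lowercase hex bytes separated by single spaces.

First, c1 ⊕ c2 = (M1 ⊕ K) ⊕ (M2 ⊕ K) = M1 ⊕ M2, so the key drops out. Then M2 = (M1 ⊕ M2) ⊕ M1 over the first 11 bytes.
byte 0: (cc ⊕ e5) ⊕ 46 = 29 ⊕ 46 = 6f
byte 1: (42 ⊕ 71) ⊕ 72 = 33 ⊕ 72 = 41
byte 2: (09 ⊕ b6) ⊕ 6f = bf ⊕ 6f = d0
byte 3: (15 ⊕ 7f) ⊕ 6d = 6a ⊕ 6d = 07
byte 4: (99 ⊕ 4e) ⊕ 3a = d7 ⊕ 3a = ed
byte 5: (87 ⊕ d4) ⊕ 20 = 53 ⊕ 20 = 73
byte 6: (3f ⊕ 02) ⊕ 20 = 3d ⊕ 20 = 1d
byte 7: (68 ⊕ 71) ⊕ 74 = 19 ⊕ 74 = 6d
byte 8: (d6 ⊕ ad) ⊕ 68 = 7b ⊕ 68 = 13
byte 9: (1c ⊕ 04) ⊕ 65 = 18 ⊕ 65 = 7d
byte 10: (5f ⊕ 74) ⊕ 20 = 2b ⊕ 20 = 0b

6f 41 d0 07 ed 73 1d 6d 13 7d 0b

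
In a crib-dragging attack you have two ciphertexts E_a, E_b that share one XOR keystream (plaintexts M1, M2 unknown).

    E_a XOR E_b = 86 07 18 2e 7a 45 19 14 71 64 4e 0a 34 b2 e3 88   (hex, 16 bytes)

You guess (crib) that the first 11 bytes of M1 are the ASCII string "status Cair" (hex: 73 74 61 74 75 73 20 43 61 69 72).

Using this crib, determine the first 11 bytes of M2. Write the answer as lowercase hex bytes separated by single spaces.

Since E_a ⊕ E_b = M1 ⊕ M2, XORing with the guessed M1 bytes yields the corresponding M2 bytes: M2 = (E_a ⊕ E_b) ⊕ M1.
134 XOR 115 = 245
  7 XOR 116 = 115
 24 XOR  97 = 121
 46 XOR 116 =  90
122 XOR 117 =  15
 69 XOR 115 =  54
 25 XOR  32 =  57
 20 XOR  67 =  87
113 XOR  97 =  16
100 XOR 105 =  13
 78 XOR 114 =  60

f5 73 79 5a 0f 36 39 57 10 0d 3c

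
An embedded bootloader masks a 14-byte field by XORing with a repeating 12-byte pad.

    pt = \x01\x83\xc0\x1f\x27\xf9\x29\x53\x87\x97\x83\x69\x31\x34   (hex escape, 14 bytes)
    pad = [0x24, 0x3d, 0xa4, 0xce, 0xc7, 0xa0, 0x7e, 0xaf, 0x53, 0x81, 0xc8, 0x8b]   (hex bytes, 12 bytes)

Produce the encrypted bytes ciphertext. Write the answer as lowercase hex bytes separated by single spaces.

25 be 64 d1 e0 59 57 fc d4 16 4b e2 15 09

The 12-byte key repeats, so the effective keystream is 24 3d a4 ce c7 a0 7e af 53 81 c8 8b 24 3d.
byte 0: 01 ⊕ 24 = 25
byte 1: 83 ⊕ 3d = be
byte 2: c0 ⊕ a4 = 64
byte 3: 1f ⊕ ce = d1
byte 4: 27 ⊕ c7 = e0
byte 5: f9 ⊕ a0 = 59
byte 6: 29 ⊕ 7e = 57
byte 7: 53 ⊕ af = fc
byte 8: 87 ⊕ 53 = d4
byte 9: 97 ⊕ 81 = 16
byte 10: 83 ⊕ c8 = 4b
byte 11: 69 ⊕ 8b = e2
byte 12: 31 ⊕ 24 = 15
byte 13: 34 ⊕ 3d = 09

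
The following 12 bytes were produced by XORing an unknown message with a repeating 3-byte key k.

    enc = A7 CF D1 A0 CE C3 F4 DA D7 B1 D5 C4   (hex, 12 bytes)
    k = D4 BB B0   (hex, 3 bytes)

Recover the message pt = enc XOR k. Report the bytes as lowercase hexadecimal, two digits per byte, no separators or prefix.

737461747573206167656e74

The 3-byte key repeats, so the effective keystream is d4 bb b0 d4 bb b0 d4 bb b0 d4 bb b0.
byte 0: a7 ⊕ d4 = 73
byte 1: cf ⊕ bb = 74
byte 2: d1 ⊕ b0 = 61
byte 3: a0 ⊕ d4 = 74
byte 4: ce ⊕ bb = 75
byte 5: c3 ⊕ b0 = 73
byte 6: f4 ⊕ d4 = 20
byte 7: da ⊕ bb = 61
byte 8: d7 ⊕ b0 = 67
byte 9: b1 ⊕ d4 = 65
byte 10: d5 ⊕ bb = 6e
byte 11: c4 ⊕ b0 = 74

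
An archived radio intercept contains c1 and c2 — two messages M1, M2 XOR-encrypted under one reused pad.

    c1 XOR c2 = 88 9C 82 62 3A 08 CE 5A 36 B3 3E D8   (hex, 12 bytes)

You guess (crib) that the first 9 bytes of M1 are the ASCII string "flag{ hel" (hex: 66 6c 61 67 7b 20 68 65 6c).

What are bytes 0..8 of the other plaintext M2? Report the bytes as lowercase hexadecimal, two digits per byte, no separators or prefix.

Since c1 ⊕ c2 = M1 ⊕ M2, XORing with the guessed M1 bytes yields the corresponding M2 bytes: M2 = (c1 ⊕ c2) ⊕ M1.
88 xor 66 = ee
9c xor 6c = f0
82 xor 61 = e3
62 xor 67 = 05
3a xor 7b = 41
08 xor 20 = 28
ce xor 68 = a6
5a xor 65 = 3f
36 xor 6c = 5a

eef0e3054128a63f5a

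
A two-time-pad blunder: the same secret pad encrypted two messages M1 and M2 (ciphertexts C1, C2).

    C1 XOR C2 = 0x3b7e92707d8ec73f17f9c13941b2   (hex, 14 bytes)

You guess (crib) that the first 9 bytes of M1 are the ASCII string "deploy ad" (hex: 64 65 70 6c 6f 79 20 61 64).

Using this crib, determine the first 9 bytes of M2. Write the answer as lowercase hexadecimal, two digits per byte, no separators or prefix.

5f1be21c12f7e75e73

Since C1 ⊕ C2 = M1 ⊕ M2, XORing with the guessed M1 bytes yields the corresponding M2 bytes: M2 = (C1 ⊕ C2) ⊕ M1.
3b ⊕ 64 = 5f
7e ⊕ 65 = 1b
92 ⊕ 70 = e2
70 ⊕ 6c = 1c
7d ⊕ 6f = 12
8e ⊕ 79 = f7
c7 ⊕ 20 = e7
3f ⊕ 61 = 5e
17 ⊕ 64 = 73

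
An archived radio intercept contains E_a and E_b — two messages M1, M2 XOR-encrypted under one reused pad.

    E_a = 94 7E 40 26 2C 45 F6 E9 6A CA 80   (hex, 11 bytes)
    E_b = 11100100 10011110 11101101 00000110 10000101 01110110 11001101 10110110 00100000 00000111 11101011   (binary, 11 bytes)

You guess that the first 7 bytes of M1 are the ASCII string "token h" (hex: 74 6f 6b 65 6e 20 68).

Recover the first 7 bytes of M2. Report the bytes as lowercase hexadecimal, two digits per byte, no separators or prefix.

First, E_a ⊕ E_b = (M1 ⊕ K) ⊕ (M2 ⊕ K) = M1 ⊕ M2, so the key drops out. Then M2 = (M1 ⊕ M2) ⊕ M1 over the first 7 bytes.
byte 0: (94 XOR e4) XOR 74 = 70 XOR 74 = 04
byte 1: (7e XOR 9e) XOR 6f = e0 XOR 6f = 8f
byte 2: (40 XOR ed) XOR 6b = ad XOR 6b = c6
byte 3: (26 XOR 06) XOR 65 = 20 XOR 65 = 45
byte 4: (2c XOR 85) XOR 6e = a9 XOR 6e = c7
byte 5: (45 XOR 76) XOR 20 = 33 XOR 20 = 13
byte 6: (f6 XOR cd) XOR 68 = 3b XOR 68 = 53

048fc645c71353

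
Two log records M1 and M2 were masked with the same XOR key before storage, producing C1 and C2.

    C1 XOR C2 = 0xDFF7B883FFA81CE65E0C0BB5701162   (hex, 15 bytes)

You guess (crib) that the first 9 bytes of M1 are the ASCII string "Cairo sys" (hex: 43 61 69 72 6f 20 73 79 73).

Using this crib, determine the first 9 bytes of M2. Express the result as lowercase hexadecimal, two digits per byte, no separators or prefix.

Since C1 ⊕ C2 = M1 ⊕ M2, XORing with the guessed M1 bytes yields the corresponding M2 bytes: M2 = (C1 ⊕ C2) ⊕ M1.
df ⊕ 43 = 9c
f7 ⊕ 61 = 96
b8 ⊕ 69 = d1
83 ⊕ 72 = f1
ff ⊕ 6f = 90
a8 ⊕ 20 = 88
1c ⊕ 73 = 6f
e6 ⊕ 79 = 9f
5e ⊕ 73 = 2d

9c96d1f190886f9f2d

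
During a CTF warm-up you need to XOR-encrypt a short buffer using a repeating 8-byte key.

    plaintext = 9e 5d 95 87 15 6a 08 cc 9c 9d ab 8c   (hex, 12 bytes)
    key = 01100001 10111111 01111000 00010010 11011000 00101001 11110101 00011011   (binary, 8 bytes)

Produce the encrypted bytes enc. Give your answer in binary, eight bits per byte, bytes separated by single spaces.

11111111 11100010 11101101 10010101 11001101 01000011 11111101 11010111 11111101 00100010 11010011 10011110

The 8-byte key repeats, so the effective keystream is 61 bf 78 12 d8 29 f5 1b 61 bf 78 12.
byte 0: 10011110 XOR 01100001 = 11111111
byte 1: 01011101 XOR 10111111 = 11100010
byte 2: 10010101 XOR 01111000 = 11101101
byte 3: 10000111 XOR 00010010 = 10010101
byte 4: 00010101 XOR 11011000 = 11001101
byte 5: 01101010 XOR 00101001 = 01000011
byte 6: 00001000 XOR 11110101 = 11111101
byte 7: 11001100 XOR 00011011 = 11010111
byte 8: 10011100 XOR 01100001 = 11111101
byte 9: 10011101 XOR 10111111 = 00100010
byte 10: 10101011 XOR 01111000 = 11010011
byte 11: 10001100 XOR 00010010 = 10011110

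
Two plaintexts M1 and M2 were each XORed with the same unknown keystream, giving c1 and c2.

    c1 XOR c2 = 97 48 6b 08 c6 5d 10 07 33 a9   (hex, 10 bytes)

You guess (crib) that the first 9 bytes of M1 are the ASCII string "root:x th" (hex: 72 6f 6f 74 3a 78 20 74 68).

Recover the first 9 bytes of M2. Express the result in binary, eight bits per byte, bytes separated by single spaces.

Since c1 ⊕ c2 = M1 ⊕ M2, XORing with the guessed M1 bytes yields the corresponding M2 bytes: M2 = (c1 ⊕ c2) ⊕ M1.
151 ^ 114 = 229
 72 ^ 111 =  39
107 ^ 111 =   4
  8 ^ 116 = 124
198 ^  58 = 252
 93 ^ 120 =  37
 16 ^  32 =  48
  7 ^ 116 = 115
 51 ^ 104 =  91

11100101 00100111 00000100 01111100 11111100 00100101 00110000 01110011 01011011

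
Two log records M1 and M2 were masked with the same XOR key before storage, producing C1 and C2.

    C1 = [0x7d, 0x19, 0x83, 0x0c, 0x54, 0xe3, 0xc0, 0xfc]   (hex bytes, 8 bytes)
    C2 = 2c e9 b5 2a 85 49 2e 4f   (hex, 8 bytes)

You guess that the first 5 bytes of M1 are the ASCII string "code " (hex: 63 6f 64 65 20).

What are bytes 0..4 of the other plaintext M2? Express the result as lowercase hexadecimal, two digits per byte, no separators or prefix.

329f5243f1

First, C1 ⊕ C2 = (M1 ⊕ K) ⊕ (M2 ⊕ K) = M1 ⊕ M2, so the key drops out. Then M2 = (M1 ⊕ M2) ⊕ M1 over the first 5 bytes.
byte 0: (7d ⊕ 2c) ⊕ 63 = 51 ⊕ 63 = 32
byte 1: (19 ⊕ e9) ⊕ 6f = f0 ⊕ 6f = 9f
byte 2: (83 ⊕ b5) ⊕ 64 = 36 ⊕ 64 = 52
byte 3: (0c ⊕ 2a) ⊕ 65 = 26 ⊕ 65 = 43
byte 4: (54 ⊕ 85) ⊕ 20 = d1 ⊕ 20 = f1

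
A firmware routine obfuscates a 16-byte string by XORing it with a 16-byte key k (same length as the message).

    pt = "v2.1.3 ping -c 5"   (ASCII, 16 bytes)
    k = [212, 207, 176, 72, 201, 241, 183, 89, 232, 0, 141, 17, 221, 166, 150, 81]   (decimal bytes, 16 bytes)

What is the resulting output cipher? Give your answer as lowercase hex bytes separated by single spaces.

a2 fd 9e 79 e7 c2 97 29 81 6e ea 31 f0 c5 b6 64

XOR is its own inverse, so applying the key byte-wise gives the result directly.
76 XOR d4 = a2
32 XOR cf = fd
2e XOR b0 = 9e
31 XOR 48 = 79
2e XOR c9 = e7
33 XOR f1 = c2
20 XOR b7 = 97
70 XOR 59 = 29
69 XOR e8 = 81
6e XOR 00 = 6e
67 XOR 8d = ea
20 XOR 11 = 31
2d XOR dd = f0
63 XOR a6 = c5
20 XOR 96 = b6
35 XOR 51 = 64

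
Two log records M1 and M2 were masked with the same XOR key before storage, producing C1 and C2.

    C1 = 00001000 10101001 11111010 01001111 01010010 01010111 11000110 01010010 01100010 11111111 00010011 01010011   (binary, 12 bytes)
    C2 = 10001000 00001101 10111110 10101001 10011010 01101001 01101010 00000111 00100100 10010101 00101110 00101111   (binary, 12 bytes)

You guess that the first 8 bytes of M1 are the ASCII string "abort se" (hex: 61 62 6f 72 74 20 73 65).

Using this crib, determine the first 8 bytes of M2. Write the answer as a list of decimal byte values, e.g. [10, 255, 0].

First, C1 ⊕ C2 = (M1 ⊕ K) ⊕ (M2 ⊕ K) = M1 ⊕ M2, so the key drops out. Then M2 = (M1 ⊕ M2) ⊕ M1 over the first 8 bytes.
byte 0: (08 XOR 88) XOR 61 = 80 XOR 61 = e1
byte 1: (a9 XOR 0d) XOR 62 = a4 XOR 62 = c6
byte 2: (fa XOR be) XOR 6f = 44 XOR 6f = 2b
byte 3: (4f XOR a9) XOR 72 = e6 XOR 72 = 94
byte 4: (52 XOR 9a) XOR 74 = c8 XOR 74 = bc
byte 5: (57 XOR 69) XOR 20 = 3e XOR 20 = 1e
byte 6: (c6 XOR 6a) XOR 73 = ac XOR 73 = df
byte 7: (52 XOR 07) XOR 65 = 55 XOR 65 = 30

[225, 198, 43, 148, 188, 30, 223, 48]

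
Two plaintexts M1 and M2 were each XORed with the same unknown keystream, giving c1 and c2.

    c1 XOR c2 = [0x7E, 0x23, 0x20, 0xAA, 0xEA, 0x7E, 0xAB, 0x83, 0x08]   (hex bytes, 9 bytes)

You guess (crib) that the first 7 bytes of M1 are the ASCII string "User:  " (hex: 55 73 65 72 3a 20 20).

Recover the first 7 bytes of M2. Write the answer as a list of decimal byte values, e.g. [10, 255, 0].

[43, 80, 69, 216, 208, 94, 139]

Since c1 ⊕ c2 = M1 ⊕ M2, XORing with the guessed M1 bytes yields the corresponding M2 bytes: M2 = (c1 ⊕ c2) ⊕ M1.
byte 0: 126 XOR  85 =  43
byte 1:  35 XOR 115 =  80
byte 2:  32 XOR 101 =  69
byte 3: 170 XOR 114 = 216
byte 4: 234 XOR  58 = 208
byte 5: 126 XOR  32 =  94
byte 6: 171 XOR  32 = 139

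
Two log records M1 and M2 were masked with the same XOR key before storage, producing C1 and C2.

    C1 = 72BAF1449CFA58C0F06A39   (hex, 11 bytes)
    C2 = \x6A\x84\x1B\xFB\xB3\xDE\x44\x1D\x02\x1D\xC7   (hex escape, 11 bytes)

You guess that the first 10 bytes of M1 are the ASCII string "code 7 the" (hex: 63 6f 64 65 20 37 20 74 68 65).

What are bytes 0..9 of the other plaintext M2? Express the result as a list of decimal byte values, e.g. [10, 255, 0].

First, C1 ⊕ C2 = (M1 ⊕ K) ⊕ (M2 ⊕ K) = M1 ⊕ M2, so the key drops out. Then M2 = (M1 ⊕ M2) ⊕ M1 over the first 10 bytes.
byte 0: (72 XOR 6a) XOR 63 = 18 XOR 63 = 7b
byte 1: (ba XOR 84) XOR 6f = 3e XOR 6f = 51
byte 2: (f1 XOR 1b) XOR 64 = ea XOR 64 = 8e
byte 3: (44 XOR fb) XOR 65 = bf XOR 65 = da
byte 4: (9c XOR b3) XOR 20 = 2f XOR 20 = 0f
byte 5: (fa XOR de) XOR 37 = 24 XOR 37 = 13
byte 6: (58 XOR 44) XOR 20 = 1c XOR 20 = 3c
byte 7: (c0 XOR 1d) XOR 74 = dd XOR 74 = a9
byte 8: (f0 XOR 02) XOR 68 = f2 XOR 68 = 9a
byte 9: (6a XOR 1d) XOR 65 = 77 XOR 65 = 12

[123, 81, 142, 218, 15, 19, 60, 169, 154, 18]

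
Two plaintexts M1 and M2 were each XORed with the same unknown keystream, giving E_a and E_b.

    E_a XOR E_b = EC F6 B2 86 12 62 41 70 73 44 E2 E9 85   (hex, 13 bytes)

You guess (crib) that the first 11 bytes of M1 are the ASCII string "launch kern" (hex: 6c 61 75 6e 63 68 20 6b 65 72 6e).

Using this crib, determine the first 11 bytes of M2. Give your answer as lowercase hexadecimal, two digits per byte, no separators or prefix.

Since E_a ⊕ E_b = M1 ⊕ M2, XORing with the guessed M1 bytes yields the corresponding M2 bytes: M2 = (E_a ⊕ E_b) ⊕ M1.
11101100 ^ 01101100 = 10000000
11110110 ^ 01100001 = 10010111
10110010 ^ 01110101 = 11000111
10000110 ^ 01101110 = 11101000
00010010 ^ 01100011 = 01110001
01100010 ^ 01101000 = 00001010
01000001 ^ 00100000 = 01100001
01110000 ^ 01101011 = 00011011
01110011 ^ 01100101 = 00010110
01000100 ^ 01110010 = 00110110
11100010 ^ 01101110 = 10001100

8097c7e8710a611b16368c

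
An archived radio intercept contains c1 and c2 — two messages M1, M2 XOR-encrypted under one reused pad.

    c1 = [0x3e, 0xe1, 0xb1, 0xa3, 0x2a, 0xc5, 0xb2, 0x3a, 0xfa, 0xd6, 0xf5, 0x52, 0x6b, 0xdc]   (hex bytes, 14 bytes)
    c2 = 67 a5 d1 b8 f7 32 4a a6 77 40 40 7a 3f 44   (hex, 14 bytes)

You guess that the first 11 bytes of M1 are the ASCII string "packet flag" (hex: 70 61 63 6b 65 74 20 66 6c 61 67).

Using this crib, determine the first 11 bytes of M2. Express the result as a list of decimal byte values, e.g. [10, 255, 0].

First, c1 ⊕ c2 = (M1 ⊕ K) ⊕ (M2 ⊕ K) = M1 ⊕ M2, so the key drops out. Then M2 = (M1 ⊕ M2) ⊕ M1 over the first 11 bytes.
byte 0: (3e xor 67) xor 70 = 59 xor 70 = 29
byte 1: (e1 xor a5) xor 61 = 44 xor 61 = 25
byte 2: (b1 xor d1) xor 63 = 60 xor 63 = 03
byte 3: (a3 xor b8) xor 6b = 1b xor 6b = 70
byte 4: (2a xor f7) xor 65 = dd xor 65 = b8
byte 5: (c5 xor 32) xor 74 = f7 xor 74 = 83
byte 6: (b2 xor 4a) xor 20 = f8 xor 20 = d8
byte 7: (3a xor a6) xor 66 = 9c xor 66 = fa
byte 8: (fa xor 77) xor 6c = 8d xor 6c = e1
byte 9: (d6 xor 40) xor 61 = 96 xor 61 = f7
byte 10: (f5 xor 40) xor 67 = b5 xor 67 = d2

[41, 37, 3, 112, 184, 131, 216, 250, 225, 247, 210]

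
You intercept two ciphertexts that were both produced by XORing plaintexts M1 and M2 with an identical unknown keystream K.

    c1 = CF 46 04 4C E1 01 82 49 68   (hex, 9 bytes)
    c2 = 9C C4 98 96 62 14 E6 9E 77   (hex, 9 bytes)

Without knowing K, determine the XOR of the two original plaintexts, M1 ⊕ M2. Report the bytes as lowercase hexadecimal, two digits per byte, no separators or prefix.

c1 ⊕ c2 = (M1 ⊕ K) ⊕ (M2 ⊕ K) = M1 ⊕ M2 — the shared key cancels under XOR.
cf ^ 9c = 53
46 ^ c4 = 82
04 ^ 98 = 9c
4c ^ 96 = da
e1 ^ 62 = 83
01 ^ 14 = 15
82 ^ e6 = 64
49 ^ 9e = d7
68 ^ 77 = 1f

53829cda831564d71f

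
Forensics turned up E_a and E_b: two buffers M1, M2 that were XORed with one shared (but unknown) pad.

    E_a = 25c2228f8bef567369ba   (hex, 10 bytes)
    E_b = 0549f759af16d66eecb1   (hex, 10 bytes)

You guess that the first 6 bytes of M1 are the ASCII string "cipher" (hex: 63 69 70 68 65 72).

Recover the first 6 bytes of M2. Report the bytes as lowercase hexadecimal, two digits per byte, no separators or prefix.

First, E_a ⊕ E_b = (M1 ⊕ K) ⊕ (M2 ⊕ K) = M1 ⊕ M2, so the key drops out. Then M2 = (M1 ⊕ M2) ⊕ M1 over the first 6 bytes.
byte 0: (25 ⊕ 05) ⊕ 63 = 20 ⊕ 63 = 43
byte 1: (c2 ⊕ 49) ⊕ 69 = 8b ⊕ 69 = e2
byte 2: (22 ⊕ f7) ⊕ 70 = d5 ⊕ 70 = a5
byte 3: (8f ⊕ 59) ⊕ 68 = d6 ⊕ 68 = be
byte 4: (8b ⊕ af) ⊕ 65 = 24 ⊕ 65 = 41
byte 5: (ef ⊕ 16) ⊕ 72 = f9 ⊕ 72 = 8b

43e2a5be418b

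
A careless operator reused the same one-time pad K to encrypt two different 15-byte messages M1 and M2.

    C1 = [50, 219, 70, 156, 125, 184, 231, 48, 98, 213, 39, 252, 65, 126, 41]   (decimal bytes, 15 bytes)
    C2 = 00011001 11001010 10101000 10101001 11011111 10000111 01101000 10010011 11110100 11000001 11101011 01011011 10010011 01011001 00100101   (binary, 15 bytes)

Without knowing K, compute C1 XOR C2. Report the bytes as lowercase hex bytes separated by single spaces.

2b 11 ee 35 a2 3f 8f a3 96 14 cc a7 d2 27 0c

C1 ⊕ C2 = (M1 ⊕ K) ⊕ (M2 ⊕ K) = M1 ⊕ M2 — the shared key cancels under XOR.
byte 0: 32 ^ 19 = 2b
byte 1: db ^ ca = 11
byte 2: 46 ^ a8 = ee
byte 3: 9c ^ a9 = 35
byte 4: 7d ^ df = a2
byte 5: b8 ^ 87 = 3f
byte 6: e7 ^ 68 = 8f
byte 7: 30 ^ 93 = a3
byte 8: 62 ^ f4 = 96
byte 9: d5 ^ c1 = 14
byte 10: 27 ^ eb = cc
byte 11: fc ^ 5b = a7
byte 12: 41 ^ 93 = d2
byte 13: 7e ^ 59 = 27
byte 14: 29 ^ 25 = 0c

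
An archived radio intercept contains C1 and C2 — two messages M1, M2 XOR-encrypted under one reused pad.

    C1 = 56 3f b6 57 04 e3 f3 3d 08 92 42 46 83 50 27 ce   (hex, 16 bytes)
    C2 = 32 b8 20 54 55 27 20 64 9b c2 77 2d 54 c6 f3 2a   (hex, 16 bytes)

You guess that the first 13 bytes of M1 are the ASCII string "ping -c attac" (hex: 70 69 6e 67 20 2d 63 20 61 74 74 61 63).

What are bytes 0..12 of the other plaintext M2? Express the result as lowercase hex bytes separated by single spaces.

First, C1 ⊕ C2 = (M1 ⊕ K) ⊕ (M2 ⊕ K) = M1 ⊕ M2, so the key drops out. Then M2 = (M1 ⊕ M2) ⊕ M1 over the first 13 bytes.
byte 0: (56 XOR 32) XOR 70 = 64 XOR 70 = 14
byte 1: (3f XOR b8) XOR 69 = 87 XOR 69 = ee
byte 2: (b6 XOR 20) XOR 6e = 96 XOR 6e = f8
byte 3: (57 XOR 54) XOR 67 = 03 XOR 67 = 64
byte 4: (04 XOR 55) XOR 20 = 51 XOR 20 = 71
byte 5: (e3 XOR 27) XOR 2d = c4 XOR 2d = e9
byte 6: (f3 XOR 20) XOR 63 = d3 XOR 63 = b0
byte 7: (3d XOR 64) XOR 20 = 59 XOR 20 = 79
byte 8: (08 XOR 9b) XOR 61 = 93 XOR 61 = f2
byte 9: (92 XOR c2) XOR 74 = 50 XOR 74 = 24
byte 10: (42 XOR 77) XOR 74 = 35 XOR 74 = 41
byte 11: (46 XOR 2d) XOR 61 = 6b XOR 61 = 0a
byte 12: (83 XOR 54) XOR 63 = d7 XOR 63 = b4

14 ee f8 64 71 e9 b0 79 f2 24 41 0a b4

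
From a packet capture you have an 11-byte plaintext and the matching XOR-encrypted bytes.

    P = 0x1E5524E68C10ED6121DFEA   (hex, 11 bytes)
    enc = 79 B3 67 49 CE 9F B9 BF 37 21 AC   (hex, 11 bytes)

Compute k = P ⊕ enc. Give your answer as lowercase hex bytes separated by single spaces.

Since enc = P ⊕ k, XORing both sides with P gives k = P ⊕ enc.
1e ⊕ 79 = 67
55 ⊕ b3 = e6
24 ⊕ 67 = 43
e6 ⊕ 49 = af
8c ⊕ ce = 42
10 ⊕ 9f = 8f
ed ⊕ b9 = 54
61 ⊕ bf = de
21 ⊕ 37 = 16
df ⊕ 21 = fe
ea ⊕ ac = 46

67 e6 43 af 42 8f 54 de 16 fe 46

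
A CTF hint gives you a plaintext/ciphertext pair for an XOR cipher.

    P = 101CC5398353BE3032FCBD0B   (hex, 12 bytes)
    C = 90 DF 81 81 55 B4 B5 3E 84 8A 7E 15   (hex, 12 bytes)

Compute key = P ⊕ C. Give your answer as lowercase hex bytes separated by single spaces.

Since C = P ⊕ key, XORing both sides with P gives key = P ⊕ C.
byte 0: 10 ^ 90 = 80
byte 1: 1c ^ df = c3
byte 2: c5 ^ 81 = 44
byte 3: 39 ^ 81 = b8
byte 4: 83 ^ 55 = d6
byte 5: 53 ^ b4 = e7
byte 6: be ^ b5 = 0b
byte 7: 30 ^ 3e = 0e
byte 8: 32 ^ 84 = b6
byte 9: fc ^ 8a = 76
byte 10: bd ^ 7e = c3
byte 11: 0b ^ 15 = 1e

80 c3 44 b8 d6 e7 0b 0e b6 76 c3 1e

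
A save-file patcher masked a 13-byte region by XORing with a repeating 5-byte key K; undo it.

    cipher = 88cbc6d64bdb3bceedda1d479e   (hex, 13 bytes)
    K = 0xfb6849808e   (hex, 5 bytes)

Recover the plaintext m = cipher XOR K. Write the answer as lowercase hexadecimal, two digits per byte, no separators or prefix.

73a38f56c52053876d54e62fd7

The 5-byte key repeats, so the effective keystream is fb 68 49 80 8e fb 68 49 80 8e fb 68 49.
byte 0: 136 xor 251 = 115
byte 1: 203 xor 104 = 163
byte 2: 198 xor  73 = 143
byte 3: 214 xor 128 =  86
byte 4:  75 xor 142 = 197
byte 5: 219 xor 251 =  32
byte 6:  59 xor 104 =  83
byte 7: 206 xor  73 = 135
byte 8: 237 xor 128 = 109
byte 9: 218 xor 142 =  84
byte 10:  29 xor 251 = 230
byte 11:  71 xor 104 =  47
byte 12: 158 xor  73 = 215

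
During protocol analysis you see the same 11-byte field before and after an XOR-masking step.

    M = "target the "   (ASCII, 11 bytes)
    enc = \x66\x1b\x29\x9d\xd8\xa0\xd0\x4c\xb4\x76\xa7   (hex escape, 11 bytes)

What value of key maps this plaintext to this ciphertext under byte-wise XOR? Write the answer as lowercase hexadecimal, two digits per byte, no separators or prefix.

127a5bfabdd4f038dc1387

Since enc = M ⊕ key, XORing both sides with M gives key = M ⊕ enc.
byte 0: 74 ^ 66 = 12
byte 1: 61 ^ 1b = 7a
byte 2: 72 ^ 29 = 5b
byte 3: 67 ^ 9d = fa
byte 4: 65 ^ d8 = bd
byte 5: 74 ^ a0 = d4
byte 6: 20 ^ d0 = f0
byte 7: 74 ^ 4c = 38
byte 8: 68 ^ b4 = dc
byte 9: 65 ^ 76 = 13
byte 10: 20 ^ a7 = 87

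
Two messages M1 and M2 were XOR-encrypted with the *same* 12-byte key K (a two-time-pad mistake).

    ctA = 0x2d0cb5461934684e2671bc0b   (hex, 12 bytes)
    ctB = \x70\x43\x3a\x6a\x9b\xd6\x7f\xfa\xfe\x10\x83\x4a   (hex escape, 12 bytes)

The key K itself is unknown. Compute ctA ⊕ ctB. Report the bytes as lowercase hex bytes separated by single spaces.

5d 4f 8f 2c 82 e2 17 b4 d8 61 3f 41

ctA ⊕ ctB = (M1 ⊕ K) ⊕ (M2 ⊕ K) = M1 ⊕ M2 — the shared key cancels under XOR.
2d ^ 70 = 5d
0c ^ 43 = 4f
b5 ^ 3a = 8f
46 ^ 6a = 2c
19 ^ 9b = 82
34 ^ d6 = e2
68 ^ 7f = 17
4e ^ fa = b4
26 ^ fe = d8
71 ^ 10 = 61
bc ^ 83 = 3f
0b ^ 4a = 41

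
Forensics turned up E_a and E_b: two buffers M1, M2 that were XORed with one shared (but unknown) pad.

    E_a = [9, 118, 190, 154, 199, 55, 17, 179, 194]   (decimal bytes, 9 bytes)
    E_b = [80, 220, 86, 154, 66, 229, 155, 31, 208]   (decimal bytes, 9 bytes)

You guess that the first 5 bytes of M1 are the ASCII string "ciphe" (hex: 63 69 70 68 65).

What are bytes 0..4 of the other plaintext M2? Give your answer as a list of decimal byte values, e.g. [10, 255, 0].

[58, 195, 152, 104, 224]

First, E_a ⊕ E_b = (M1 ⊕ K) ⊕ (M2 ⊕ K) = M1 ⊕ M2, so the key drops out. Then M2 = (M1 ⊕ M2) ⊕ M1 over the first 5 bytes.
byte 0: (09 ⊕ 50) ⊕ 63 = 59 ⊕ 63 = 3a
byte 1: (76 ⊕ dc) ⊕ 69 = aa ⊕ 69 = c3
byte 2: (be ⊕ 56) ⊕ 70 = e8 ⊕ 70 = 98
byte 3: (9a ⊕ 9a) ⊕ 68 = 00 ⊕ 68 = 68
byte 4: (c7 ⊕ 42) ⊕ 65 = 85 ⊕ 65 = e0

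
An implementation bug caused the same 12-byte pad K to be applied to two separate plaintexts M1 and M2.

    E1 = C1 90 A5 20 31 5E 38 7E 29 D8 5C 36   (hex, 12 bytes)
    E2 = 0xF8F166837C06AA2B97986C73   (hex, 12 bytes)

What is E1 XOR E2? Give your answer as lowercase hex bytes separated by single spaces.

E1 ⊕ E2 = (M1 ⊕ K) ⊕ (M2 ⊕ K) = M1 ⊕ M2 — the shared key cancels under XOR.
byte 0: 11000001 ⊕ 11111000 = 00111001
byte 1: 10010000 ⊕ 11110001 = 01100001
byte 2: 10100101 ⊕ 01100110 = 11000011
byte 3: 00100000 ⊕ 10000011 = 10100011
byte 4: 00110001 ⊕ 01111100 = 01001101
byte 5: 01011110 ⊕ 00000110 = 01011000
byte 6: 00111000 ⊕ 10101010 = 10010010
byte 7: 01111110 ⊕ 00101011 = 01010101
byte 8: 00101001 ⊕ 10010111 = 10111110
byte 9: 11011000 ⊕ 10011000 = 01000000
byte 10: 01011100 ⊕ 01101100 = 00110000
byte 11: 00110110 ⊕ 01110011 = 01000101

39 61 c3 a3 4d 58 92 55 be 40 30 45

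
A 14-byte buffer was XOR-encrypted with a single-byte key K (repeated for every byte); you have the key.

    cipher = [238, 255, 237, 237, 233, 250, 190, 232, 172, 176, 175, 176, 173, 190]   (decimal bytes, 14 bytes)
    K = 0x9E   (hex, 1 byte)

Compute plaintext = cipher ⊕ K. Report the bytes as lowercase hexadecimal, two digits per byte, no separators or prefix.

The 1-byte key repeats, so the effective keystream is 9e 9e 9e 9e 9e 9e 9e 9e 9e 9e 9e 9e 9e 9e.
byte 0: ee ^ 9e = 70
byte 1: ff ^ 9e = 61
byte 2: ed ^ 9e = 73
byte 3: ed ^ 9e = 73
byte 4: e9 ^ 9e = 77
byte 5: fa ^ 9e = 64
byte 6: be ^ 9e = 20
byte 7: e8 ^ 9e = 76
byte 8: ac ^ 9e = 32
byte 9: b0 ^ 9e = 2e
byte 10: af ^ 9e = 31
byte 11: b0 ^ 9e = 2e
byte 12: ad ^ 9e = 33
byte 13: be ^ 9e = 20

7061737377642076322e312e3320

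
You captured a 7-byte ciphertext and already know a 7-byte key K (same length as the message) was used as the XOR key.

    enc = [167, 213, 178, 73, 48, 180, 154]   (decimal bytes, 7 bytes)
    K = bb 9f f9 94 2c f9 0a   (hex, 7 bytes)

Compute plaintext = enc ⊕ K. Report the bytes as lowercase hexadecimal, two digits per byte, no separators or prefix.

XOR is its own inverse, so applying the key byte-wise gives the result directly.
byte 0: 10100111 xor 10111011 = 00011100
byte 1: 11010101 xor 10011111 = 01001010
byte 2: 10110010 xor 11111001 = 01001011
byte 3: 01001001 xor 10010100 = 11011101
byte 4: 00110000 xor 00101100 = 00011100
byte 5: 10110100 xor 11111001 = 01001101
byte 6: 10011010 xor 00001010 = 10010000

1c4a4bdd1c4d90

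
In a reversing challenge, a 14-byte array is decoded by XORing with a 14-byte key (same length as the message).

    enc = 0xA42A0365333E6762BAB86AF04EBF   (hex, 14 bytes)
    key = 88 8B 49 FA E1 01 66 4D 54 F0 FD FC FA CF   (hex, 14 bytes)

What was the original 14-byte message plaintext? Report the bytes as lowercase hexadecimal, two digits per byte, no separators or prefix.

164 XOR 136 =  44
 42 XOR 139 = 161
  3 XOR  73 =  74
101 XOR 250 = 159
 51 XOR 225 = 210
 62 XOR   1 =  63
103 XOR 102 =   1
 98 XOR  77 =  47
186 XOR  84 = 238
184 XOR 240 =  72
106 XOR 253 = 151
240 XOR 252 =  12
 78 XOR 250 = 180
191 XOR 207 = 112

2ca14a9fd23f012fee48970cb470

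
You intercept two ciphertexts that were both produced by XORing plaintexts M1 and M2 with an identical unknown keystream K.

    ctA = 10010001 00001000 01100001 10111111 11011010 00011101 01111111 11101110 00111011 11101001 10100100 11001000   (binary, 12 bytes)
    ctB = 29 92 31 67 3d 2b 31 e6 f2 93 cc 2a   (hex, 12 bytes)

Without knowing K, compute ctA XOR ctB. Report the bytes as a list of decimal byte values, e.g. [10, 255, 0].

[184, 154, 80, 216, 231, 54, 78, 8, 201, 122, 104, 226]

ctA ⊕ ctB = (M1 ⊕ K) ⊕ (M2 ⊕ K) = M1 ⊕ M2 — the shared key cancels under XOR.
10010001 xor 00101001 = 10111000
00001000 xor 10010010 = 10011010
01100001 xor 00110001 = 01010000
10111111 xor 01100111 = 11011000
11011010 xor 00111101 = 11100111
00011101 xor 00101011 = 00110110
01111111 xor 00110001 = 01001110
11101110 xor 11100110 = 00001000
00111011 xor 11110010 = 11001001
11101001 xor 10010011 = 01111010
10100100 xor 11001100 = 01101000
11001000 xor 00101010 = 11100010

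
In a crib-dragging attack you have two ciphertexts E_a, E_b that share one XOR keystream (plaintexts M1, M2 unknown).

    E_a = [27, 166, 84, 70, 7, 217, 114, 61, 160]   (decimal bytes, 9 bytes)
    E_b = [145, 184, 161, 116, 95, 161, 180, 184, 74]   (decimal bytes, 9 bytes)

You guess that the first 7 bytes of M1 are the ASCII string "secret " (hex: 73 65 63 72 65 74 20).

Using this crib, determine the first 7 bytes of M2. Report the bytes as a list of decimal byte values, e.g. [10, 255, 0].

[249, 123, 150, 64, 61, 12, 230]

First, E_a ⊕ E_b = (M1 ⊕ K) ⊕ (M2 ⊕ K) = M1 ⊕ M2, so the key drops out. Then M2 = (M1 ⊕ M2) ⊕ M1 over the first 7 bytes.
byte 0: (1b ⊕ 91) ⊕ 73 = 8a ⊕ 73 = f9
byte 1: (a6 ⊕ b8) ⊕ 65 = 1e ⊕ 65 = 7b
byte 2: (54 ⊕ a1) ⊕ 63 = f5 ⊕ 63 = 96
byte 3: (46 ⊕ 74) ⊕ 72 = 32 ⊕ 72 = 40
byte 4: (07 ⊕ 5f) ⊕ 65 = 58 ⊕ 65 = 3d
byte 5: (d9 ⊕ a1) ⊕ 74 = 78 ⊕ 74 = 0c
byte 6: (72 ⊕ b4) ⊕ 20 = c6 ⊕ 20 = e6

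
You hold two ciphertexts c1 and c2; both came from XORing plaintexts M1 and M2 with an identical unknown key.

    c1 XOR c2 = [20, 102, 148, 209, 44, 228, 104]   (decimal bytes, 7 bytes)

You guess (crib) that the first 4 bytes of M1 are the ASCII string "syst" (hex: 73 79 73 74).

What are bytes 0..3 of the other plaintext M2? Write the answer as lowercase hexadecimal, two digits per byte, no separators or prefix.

Since c1 ⊕ c2 = M1 ⊕ M2, XORing with the guessed M1 bytes yields the corresponding M2 bytes: M2 = (c1 ⊕ c2) ⊕ M1.
14 XOR 73 = 67
66 XOR 79 = 1f
94 XOR 73 = e7
d1 XOR 74 = a5

671fe7a5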